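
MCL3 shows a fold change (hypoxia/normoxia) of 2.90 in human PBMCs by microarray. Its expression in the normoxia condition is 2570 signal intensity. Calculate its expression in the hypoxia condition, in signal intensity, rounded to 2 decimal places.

hypoxia expression = 2570 × 2.90 = 7453.00

7453.00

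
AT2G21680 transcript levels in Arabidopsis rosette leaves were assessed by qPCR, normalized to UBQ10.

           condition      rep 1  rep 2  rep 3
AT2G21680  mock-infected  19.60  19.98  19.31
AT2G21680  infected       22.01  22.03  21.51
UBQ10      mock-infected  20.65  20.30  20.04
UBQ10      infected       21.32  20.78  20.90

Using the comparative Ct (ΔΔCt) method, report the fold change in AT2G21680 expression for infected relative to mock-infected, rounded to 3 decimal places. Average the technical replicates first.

0.342

Mean Ct: AT2G21680 mock-infected 19.630; AT2G21680 infected 21.850; UBQ10 mock-infected 20.330; UBQ10 infected 21.000
ΔCt(mock-infected) = 19.630 − 20.330 = -0.700
ΔCt(infected) = 21.850 − 21.000 = 0.850
ΔΔCt = 0.850 − (-0.700) = 1.550
Fold change = 2^(−1.550) = 0.3415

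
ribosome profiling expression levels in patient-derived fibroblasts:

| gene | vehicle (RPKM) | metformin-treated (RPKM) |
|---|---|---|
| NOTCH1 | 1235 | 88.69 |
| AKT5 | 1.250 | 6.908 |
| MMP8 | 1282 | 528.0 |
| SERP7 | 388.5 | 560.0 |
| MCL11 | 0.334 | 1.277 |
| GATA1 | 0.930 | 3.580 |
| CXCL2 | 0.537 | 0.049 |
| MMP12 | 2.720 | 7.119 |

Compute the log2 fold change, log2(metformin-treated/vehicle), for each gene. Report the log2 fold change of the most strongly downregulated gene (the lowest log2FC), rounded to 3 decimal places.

-3.800

log2(88.69/1235) = -3.800  (NOTCH1)
log2(6.908/1.250) = 2.466  (AKT5)
log2(528.0/1282) = -1.280  (MMP8)
log2(560.0/388.5) = 0.528  (SERP7)
log2(1.277/0.334) = 1.935  (MCL11)
log2(3.580/0.930) = 1.945  (GATA1)
log2(0.049/0.537) = -3.454  (CXCL2)
log2(7.119/2.720) = 1.388  (MMP12)
NOTCH1 is most strongly downregulated.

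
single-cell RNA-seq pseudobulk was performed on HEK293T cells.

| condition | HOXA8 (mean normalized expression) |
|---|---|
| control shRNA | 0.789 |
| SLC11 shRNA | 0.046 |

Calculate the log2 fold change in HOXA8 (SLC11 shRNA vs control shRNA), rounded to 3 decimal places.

-4.100

Fold change = 0.046 / 0.789 = 0.0583
log2(0.0583) = -4.1003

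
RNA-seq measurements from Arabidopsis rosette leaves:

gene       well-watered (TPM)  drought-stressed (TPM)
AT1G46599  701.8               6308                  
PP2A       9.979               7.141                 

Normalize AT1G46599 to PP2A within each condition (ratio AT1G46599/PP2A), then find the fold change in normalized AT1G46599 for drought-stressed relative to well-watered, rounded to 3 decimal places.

AT1G46599/PP2A (well-watered) = 701.8 / 9.979 = 70.328
AT1G46599/PP2A (drought-stressed) = 6308 / 7.141 = 883.35
Fold change = 883.35 / 70.328 = 12.5605

12.560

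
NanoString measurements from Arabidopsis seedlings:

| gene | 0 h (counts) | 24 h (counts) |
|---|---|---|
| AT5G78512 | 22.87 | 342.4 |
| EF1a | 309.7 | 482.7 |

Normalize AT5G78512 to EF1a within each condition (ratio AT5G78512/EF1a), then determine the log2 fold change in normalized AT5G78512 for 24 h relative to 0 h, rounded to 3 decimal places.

3.264

AT5G78512/EF1a (0 h) = 22.87 / 309.7 = 0.073846
AT5G78512/EF1a (24 h) = 342.4 / 482.7 = 0.70934
Fold change = 0.70934 / 0.073846 = 9.6058
log2(9.6058) = 3.2639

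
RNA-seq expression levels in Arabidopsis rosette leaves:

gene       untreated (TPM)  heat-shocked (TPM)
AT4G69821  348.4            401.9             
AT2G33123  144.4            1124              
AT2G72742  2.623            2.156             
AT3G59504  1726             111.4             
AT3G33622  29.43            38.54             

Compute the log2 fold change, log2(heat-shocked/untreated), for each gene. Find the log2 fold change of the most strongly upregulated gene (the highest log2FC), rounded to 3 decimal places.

2.960

log2(401.9/348.4) = 0.206  (AT4G69821)
log2(1124/144.4) = 2.960  (AT2G33123)
log2(2.156/2.623) = -0.283  (AT2G72742)
log2(111.4/1726) = -3.954  (AT3G59504)
log2(38.54/29.43) = 0.389  (AT3G33622)
AT2G33123 is most strongly upregulated.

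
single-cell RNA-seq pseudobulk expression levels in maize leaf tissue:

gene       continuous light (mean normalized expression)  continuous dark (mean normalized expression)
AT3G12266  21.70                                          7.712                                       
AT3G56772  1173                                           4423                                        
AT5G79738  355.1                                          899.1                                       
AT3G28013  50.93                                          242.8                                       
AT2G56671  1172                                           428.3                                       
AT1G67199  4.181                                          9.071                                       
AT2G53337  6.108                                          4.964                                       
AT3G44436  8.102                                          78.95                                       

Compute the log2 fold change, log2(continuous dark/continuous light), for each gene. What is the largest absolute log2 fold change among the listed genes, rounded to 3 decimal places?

log2(7.712/21.70) = -1.493  (AT3G12266)
log2(4423/1173) = 1.915  (AT3G56772)
log2(899.1/355.1) = 1.340  (AT5G79738)
log2(242.8/50.93) = 2.253  (AT3G28013)
log2(428.3/1172) = -1.452  (AT2G56671)
log2(9.071/4.181) = 1.117  (AT1G67199)
log2(4.964/6.108) = -0.299  (AT2G53337)
log2(78.95/8.102) = 3.285  (AT3G44436)
The largest magnitude belongs to AT3G44436.

3.285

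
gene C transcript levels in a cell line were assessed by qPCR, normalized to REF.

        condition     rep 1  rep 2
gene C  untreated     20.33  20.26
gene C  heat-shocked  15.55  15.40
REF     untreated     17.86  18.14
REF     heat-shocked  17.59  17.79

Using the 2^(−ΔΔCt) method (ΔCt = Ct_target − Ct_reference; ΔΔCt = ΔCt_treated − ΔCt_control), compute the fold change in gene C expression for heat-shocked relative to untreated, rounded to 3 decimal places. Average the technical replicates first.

22.785

Mean Ct: gene C untreated 20.295; gene C heat-shocked 15.475; REF untreated 18.000; REF heat-shocked 17.690
ΔCt(untreated) = 20.295 − 18.000 = 2.295
ΔCt(heat-shocked) = 15.475 − 17.690 = -2.215
ΔΔCt = -2.215 − 2.295 = -4.510
Fold change = 2^(−(-4.510)) = 2^4.510 = 22.7848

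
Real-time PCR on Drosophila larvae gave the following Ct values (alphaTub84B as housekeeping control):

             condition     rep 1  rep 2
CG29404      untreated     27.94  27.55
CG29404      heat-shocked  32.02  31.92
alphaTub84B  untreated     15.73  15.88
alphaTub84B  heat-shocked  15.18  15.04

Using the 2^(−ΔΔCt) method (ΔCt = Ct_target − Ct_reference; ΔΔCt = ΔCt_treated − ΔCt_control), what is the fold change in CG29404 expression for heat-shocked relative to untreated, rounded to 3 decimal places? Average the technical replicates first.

Mean Ct: CG29404 untreated 27.745; CG29404 heat-shocked 31.970; alphaTub84B untreated 15.805; alphaTub84B heat-shocked 15.110
ΔCt(untreated) = 27.745 − 15.805 = 11.940
ΔCt(heat-shocked) = 31.970 − 15.110 = 16.860
ΔΔCt = 16.860 − 11.940 = 4.920
Fold change = 2^(−4.920) = 0.0330

0.033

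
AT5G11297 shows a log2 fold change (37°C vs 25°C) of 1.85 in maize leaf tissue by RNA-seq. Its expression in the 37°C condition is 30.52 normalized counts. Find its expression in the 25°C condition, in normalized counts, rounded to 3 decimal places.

8.466

Fold change = 2^(1.85) = 3.6050
25°C expression = 30.52 / 3.6050 = 8.466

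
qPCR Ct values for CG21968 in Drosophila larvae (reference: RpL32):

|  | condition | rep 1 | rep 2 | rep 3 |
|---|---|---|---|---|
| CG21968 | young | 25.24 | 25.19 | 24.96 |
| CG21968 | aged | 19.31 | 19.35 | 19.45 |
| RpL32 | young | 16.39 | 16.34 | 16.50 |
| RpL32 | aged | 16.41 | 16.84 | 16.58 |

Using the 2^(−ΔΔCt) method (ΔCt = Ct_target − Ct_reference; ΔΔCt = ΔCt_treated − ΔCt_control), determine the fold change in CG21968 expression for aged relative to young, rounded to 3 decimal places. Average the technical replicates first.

62.250

Mean Ct: CG21968 young 25.130; CG21968 aged 19.370; RpL32 young 16.410; RpL32 aged 16.610
ΔCt(young) = 25.130 − 16.410 = 8.720
ΔCt(aged) = 19.370 − 16.610 = 2.760
ΔΔCt = 2.760 − 8.720 = -5.960
Fold change = 2^(−(-5.960)) = 2^5.960 = 62.2499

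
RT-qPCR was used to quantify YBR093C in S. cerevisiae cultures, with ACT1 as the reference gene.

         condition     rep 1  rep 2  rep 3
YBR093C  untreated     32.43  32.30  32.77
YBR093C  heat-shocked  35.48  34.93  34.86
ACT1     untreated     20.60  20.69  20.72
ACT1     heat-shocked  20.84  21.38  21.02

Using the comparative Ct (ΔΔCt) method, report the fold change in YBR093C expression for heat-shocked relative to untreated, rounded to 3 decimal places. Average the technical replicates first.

0.221

Mean Ct: YBR093C untreated 32.500; YBR093C heat-shocked 35.090; ACT1 untreated 20.670; ACT1 heat-shocked 21.080
ΔCt(untreated) = 32.500 − 20.670 = 11.830
ΔCt(heat-shocked) = 35.090 − 21.080 = 14.010
ΔΔCt = 14.010 − 11.830 = 2.180
Fold change = 2^(−2.180) = 0.2207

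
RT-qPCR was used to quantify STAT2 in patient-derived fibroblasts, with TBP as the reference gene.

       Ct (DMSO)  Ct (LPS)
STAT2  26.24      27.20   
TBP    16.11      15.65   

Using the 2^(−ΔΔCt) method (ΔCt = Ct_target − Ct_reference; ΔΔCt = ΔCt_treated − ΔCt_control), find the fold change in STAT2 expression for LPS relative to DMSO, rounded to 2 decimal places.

0.37

ΔCt(DMSO) = 26.240 − 16.110 = 10.130
ΔCt(LPS) = 27.200 − 15.650 = 11.550
ΔΔCt = 11.550 − 10.130 = 1.420
Fold change = 2^(−1.420) = 0.374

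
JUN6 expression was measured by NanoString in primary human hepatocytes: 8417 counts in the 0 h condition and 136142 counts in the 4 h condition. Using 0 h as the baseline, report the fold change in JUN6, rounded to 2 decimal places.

Fold change = 136142 / 8417 = 16.175
JUN6 is upregulated.

16.17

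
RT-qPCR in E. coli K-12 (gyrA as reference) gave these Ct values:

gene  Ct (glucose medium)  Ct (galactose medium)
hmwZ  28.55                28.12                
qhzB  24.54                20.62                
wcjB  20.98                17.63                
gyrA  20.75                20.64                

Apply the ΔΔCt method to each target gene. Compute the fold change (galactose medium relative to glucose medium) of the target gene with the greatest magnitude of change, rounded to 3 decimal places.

hmwZ: ΔΔCt = (28.12−20.64) − (28.55−20.75) = 7.48 − 7.80 = -0.32; fold change = 2^0.32 = 1.248
qhzB: ΔΔCt = (20.62−20.64) − (24.54−20.75) = -0.02 − 3.79 = -3.81; fold change = 2^3.81 = 14.026
wcjB: ΔΔCt = (17.63−20.64) − (20.98−20.75) = -3.01 − 0.23 = -3.24; fold change = 2^3.24 = 9.448
qhzB has the largest |ΔΔCt| = 3.81.

14.026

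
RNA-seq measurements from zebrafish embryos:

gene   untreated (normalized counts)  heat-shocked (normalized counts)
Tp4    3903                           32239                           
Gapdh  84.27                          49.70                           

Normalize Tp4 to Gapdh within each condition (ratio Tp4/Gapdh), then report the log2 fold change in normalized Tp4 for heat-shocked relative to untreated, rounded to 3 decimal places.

3.808

Tp4/Gapdh (untreated) = 3903 / 84.27 = 46.315
Tp4/Gapdh (heat-shocked) = 32239 / 49.70 = 648.67
Fold change = 648.67 / 46.315 = 14.0055
log2(14.0055) = 3.8079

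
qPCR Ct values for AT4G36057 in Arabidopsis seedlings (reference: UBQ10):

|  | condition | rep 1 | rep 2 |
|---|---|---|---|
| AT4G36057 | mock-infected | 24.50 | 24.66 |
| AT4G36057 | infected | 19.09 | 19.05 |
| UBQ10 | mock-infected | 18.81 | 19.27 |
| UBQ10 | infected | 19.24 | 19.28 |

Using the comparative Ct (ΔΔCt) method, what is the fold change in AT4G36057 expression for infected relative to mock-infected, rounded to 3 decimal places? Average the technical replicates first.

Mean Ct: AT4G36057 mock-infected 24.580; AT4G36057 infected 19.070; UBQ10 mock-infected 19.040; UBQ10 infected 19.260
ΔCt(mock-infected) = 24.580 − 19.040 = 5.540
ΔCt(infected) = 19.070 − 19.260 = -0.190
ΔΔCt = -0.190 − 5.540 = -5.730
Fold change = 2^(−(-5.730)) = 2^5.730 = 53.0765

53.076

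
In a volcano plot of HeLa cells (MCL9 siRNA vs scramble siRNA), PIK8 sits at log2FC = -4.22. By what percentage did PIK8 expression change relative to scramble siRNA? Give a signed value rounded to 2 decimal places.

-94.63%

Fold change = 2^(-4.22) = 0.0537
Percent change = (FC − 1) × 100% = (0.0537 − 1) × 100 = -94.63%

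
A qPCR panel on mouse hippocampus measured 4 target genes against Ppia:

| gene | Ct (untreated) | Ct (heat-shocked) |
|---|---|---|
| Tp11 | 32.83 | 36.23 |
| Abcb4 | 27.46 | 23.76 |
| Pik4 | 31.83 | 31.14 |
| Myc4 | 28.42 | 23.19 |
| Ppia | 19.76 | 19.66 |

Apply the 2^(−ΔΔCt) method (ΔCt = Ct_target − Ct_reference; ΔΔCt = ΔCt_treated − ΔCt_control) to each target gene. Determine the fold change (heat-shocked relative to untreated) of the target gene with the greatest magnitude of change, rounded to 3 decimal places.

35.017

Tp11: ΔΔCt = (36.23−19.66) − (32.83−19.76) = 16.57 − 13.07 = 3.50; fold change = 2^-3.50 = 0.088
Abcb4: ΔΔCt = (23.76−19.66) − (27.46−19.76) = 4.10 − 7.70 = -3.60; fold change = 2^3.60 = 12.126
Pik4: ΔΔCt = (31.14−19.66) − (31.83−19.76) = 11.48 − 12.07 = -0.59; fold change = 2^0.59 = 1.505
Myc4: ΔΔCt = (23.19−19.66) − (28.42−19.76) = 3.53 − 8.66 = -5.13; fold change = 2^5.13 = 35.017
Myc4 has the largest |ΔΔCt| = 5.13.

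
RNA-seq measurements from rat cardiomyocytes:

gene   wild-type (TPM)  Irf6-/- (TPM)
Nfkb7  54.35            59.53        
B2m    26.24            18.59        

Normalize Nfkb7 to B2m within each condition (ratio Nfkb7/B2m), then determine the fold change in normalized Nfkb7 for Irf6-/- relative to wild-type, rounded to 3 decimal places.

1.546

Nfkb7/B2m (wild-type) = 54.35 / 26.24 = 2.0713
Nfkb7/B2m (Irf6-/-) = 59.53 / 18.59 = 3.2023
Fold change = 3.2023 / 2.0713 = 1.5460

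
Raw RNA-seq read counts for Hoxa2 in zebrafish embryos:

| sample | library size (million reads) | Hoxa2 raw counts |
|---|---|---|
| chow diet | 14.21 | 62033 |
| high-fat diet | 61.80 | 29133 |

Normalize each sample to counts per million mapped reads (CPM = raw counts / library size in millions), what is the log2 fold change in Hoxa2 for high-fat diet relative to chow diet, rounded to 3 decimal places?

CPM(chow diet) = 62033 / 14.21 = 4365.4469
CPM(high-fat diet) = 29133 / 61.80 = 471.4078
Fold change = 471.4078 / 4365.4469 = 0.10799
log2(0.10799) = -3.2111

-3.211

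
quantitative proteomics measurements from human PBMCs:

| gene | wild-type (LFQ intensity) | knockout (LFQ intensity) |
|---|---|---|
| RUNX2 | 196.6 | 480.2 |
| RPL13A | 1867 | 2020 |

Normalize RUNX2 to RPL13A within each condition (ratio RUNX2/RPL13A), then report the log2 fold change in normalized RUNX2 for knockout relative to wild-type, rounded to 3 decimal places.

1.175

RUNX2/RPL13A (wild-type) = 196.6 / 1867 = 0.1053
RUNX2/RPL13A (knockout) = 480.2 / 2020 = 0.23772
Fold change = 0.23772 / 0.1053 = 2.2575
log2(2.2575) = 1.1747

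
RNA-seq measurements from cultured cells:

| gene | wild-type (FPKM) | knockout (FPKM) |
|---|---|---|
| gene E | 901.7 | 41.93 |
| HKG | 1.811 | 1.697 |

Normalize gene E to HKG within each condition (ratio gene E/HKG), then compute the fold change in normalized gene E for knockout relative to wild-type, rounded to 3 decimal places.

gene E/HKG (wild-type) = 901.7 / 1.811 = 497.9
gene E/HKG (knockout) = 41.93 / 1.697 = 24.708
Fold change = 24.708 / 497.9 = 0.0496

0.050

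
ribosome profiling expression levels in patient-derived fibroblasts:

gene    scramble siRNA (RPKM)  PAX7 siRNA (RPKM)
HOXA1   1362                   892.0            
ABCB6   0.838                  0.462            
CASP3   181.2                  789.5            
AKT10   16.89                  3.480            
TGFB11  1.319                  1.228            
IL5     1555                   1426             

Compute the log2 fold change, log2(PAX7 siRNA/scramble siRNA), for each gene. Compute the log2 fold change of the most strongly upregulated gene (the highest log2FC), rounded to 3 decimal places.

2.123

log2(892.0/1362) = -0.611  (HOXA1)
log2(0.462/0.838) = -0.859  (ABCB6)
log2(789.5/181.2) = 2.123  (CASP3)
log2(3.480/16.89) = -2.279  (AKT10)
log2(1.228/1.319) = -0.103  (TGFB11)
log2(1426/1555) = -0.125  (IL5)
CASP3 is most strongly upregulated.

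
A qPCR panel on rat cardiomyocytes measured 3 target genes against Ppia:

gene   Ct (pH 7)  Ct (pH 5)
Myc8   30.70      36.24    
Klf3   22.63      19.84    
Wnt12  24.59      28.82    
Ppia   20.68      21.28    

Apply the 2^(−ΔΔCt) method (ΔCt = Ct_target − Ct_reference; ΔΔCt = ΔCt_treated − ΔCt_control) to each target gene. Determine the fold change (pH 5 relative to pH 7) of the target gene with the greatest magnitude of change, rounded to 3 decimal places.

0.033

Myc8: ΔΔCt = (36.24−21.28) − (30.70−20.68) = 14.96 − 10.02 = 4.94; fold change = 2^-4.94 = 0.033
Klf3: ΔΔCt = (19.84−21.28) − (22.63−20.68) = -1.44 − 1.95 = -3.39; fold change = 2^3.39 = 10.483
Wnt12: ΔΔCt = (28.82−21.28) − (24.59−20.68) = 7.54 − 3.91 = 3.63; fold change = 2^-3.63 = 0.081
Myc8 has the largest |ΔΔCt| = 4.94.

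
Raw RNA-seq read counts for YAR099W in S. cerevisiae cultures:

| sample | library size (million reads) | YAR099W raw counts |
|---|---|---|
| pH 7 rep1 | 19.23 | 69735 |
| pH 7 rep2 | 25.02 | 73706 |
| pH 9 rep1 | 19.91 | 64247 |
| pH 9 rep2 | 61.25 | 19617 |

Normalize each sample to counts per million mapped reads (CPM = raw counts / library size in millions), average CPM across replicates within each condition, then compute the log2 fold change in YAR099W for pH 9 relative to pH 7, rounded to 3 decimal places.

CPM(pH 7 rep1) = 69735 / 19.23 = 3626.3651
CPM(pH 7 rep2) = 73706 / 25.02 = 2945.8833
CPM(pH 9 rep1) = 64247 / 19.91 = 3226.8709
CPM(pH 9 rep2) = 19617 / 61.25 = 320.2776
mean CPM(pH 7) = 3286.1242; mean CPM(pH 9) = 1773.5742
Fold change = 1773.5742 / 3286.1242 = 0.53972
log2(0.53972) = -0.8897

-0.890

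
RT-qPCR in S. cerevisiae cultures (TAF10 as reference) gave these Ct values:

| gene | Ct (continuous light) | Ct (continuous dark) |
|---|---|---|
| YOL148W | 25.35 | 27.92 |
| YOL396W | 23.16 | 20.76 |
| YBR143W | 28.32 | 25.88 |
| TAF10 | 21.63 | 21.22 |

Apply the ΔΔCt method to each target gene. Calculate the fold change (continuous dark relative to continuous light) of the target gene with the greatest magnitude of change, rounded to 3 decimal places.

YOL148W: ΔΔCt = (27.92−21.22) − (25.35−21.63) = 6.70 − 3.72 = 2.98; fold change = 2^-2.98 = 0.127
YOL396W: ΔΔCt = (20.76−21.22) − (23.16−21.63) = -0.46 − 1.53 = -1.99; fold change = 2^1.99 = 3.972
YBR143W: ΔΔCt = (25.88−21.22) − (28.32−21.63) = 4.66 − 6.69 = -2.03; fold change = 2^2.03 = 4.084
YOL148W has the largest |ΔΔCt| = 2.98.

0.127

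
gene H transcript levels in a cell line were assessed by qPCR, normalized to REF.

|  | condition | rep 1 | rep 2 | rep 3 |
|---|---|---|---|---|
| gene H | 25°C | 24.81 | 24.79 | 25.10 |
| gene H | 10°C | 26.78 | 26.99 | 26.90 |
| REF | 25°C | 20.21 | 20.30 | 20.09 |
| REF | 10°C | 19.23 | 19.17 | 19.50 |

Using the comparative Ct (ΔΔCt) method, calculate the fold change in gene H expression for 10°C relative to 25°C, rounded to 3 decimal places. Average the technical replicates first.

Mean Ct: gene H 25°C 24.900; gene H 10°C 26.890; REF 25°C 20.200; REF 10°C 19.300
ΔCt(25°C) = 24.900 − 20.200 = 4.700
ΔCt(10°C) = 26.890 − 19.300 = 7.590
ΔΔCt = 7.590 − 4.700 = 2.890
Fold change = 2^(−2.890) = 0.1349

0.135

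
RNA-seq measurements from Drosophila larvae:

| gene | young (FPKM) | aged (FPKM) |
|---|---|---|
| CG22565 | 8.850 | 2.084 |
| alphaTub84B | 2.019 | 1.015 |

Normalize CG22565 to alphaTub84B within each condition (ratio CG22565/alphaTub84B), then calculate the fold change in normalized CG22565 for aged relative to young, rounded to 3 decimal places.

0.468

CG22565/alphaTub84B (young) = 8.850 / 2.019 = 4.3834
CG22565/alphaTub84B (aged) = 2.084 / 1.015 = 2.0532
Fold change = 2.0532 / 4.3834 = 0.4684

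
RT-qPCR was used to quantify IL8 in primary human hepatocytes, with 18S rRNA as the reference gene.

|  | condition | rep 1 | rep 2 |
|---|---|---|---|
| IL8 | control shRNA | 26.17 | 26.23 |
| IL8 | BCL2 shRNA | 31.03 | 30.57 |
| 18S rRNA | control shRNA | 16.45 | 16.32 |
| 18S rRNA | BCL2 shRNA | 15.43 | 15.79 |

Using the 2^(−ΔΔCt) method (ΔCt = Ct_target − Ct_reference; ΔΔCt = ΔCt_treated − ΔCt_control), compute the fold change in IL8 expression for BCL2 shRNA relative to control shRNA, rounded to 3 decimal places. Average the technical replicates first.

Mean Ct: IL8 control shRNA 26.200; IL8 BCL2 shRNA 30.800; 18S rRNA control shRNA 16.385; 18S rRNA BCL2 shRNA 15.610
ΔCt(control shRNA) = 26.200 − 16.385 = 9.815
ΔCt(BCL2 shRNA) = 30.800 − 15.610 = 15.190
ΔΔCt = 15.190 − 9.815 = 5.375
Fold change = 2^(−5.375) = 0.0241

0.024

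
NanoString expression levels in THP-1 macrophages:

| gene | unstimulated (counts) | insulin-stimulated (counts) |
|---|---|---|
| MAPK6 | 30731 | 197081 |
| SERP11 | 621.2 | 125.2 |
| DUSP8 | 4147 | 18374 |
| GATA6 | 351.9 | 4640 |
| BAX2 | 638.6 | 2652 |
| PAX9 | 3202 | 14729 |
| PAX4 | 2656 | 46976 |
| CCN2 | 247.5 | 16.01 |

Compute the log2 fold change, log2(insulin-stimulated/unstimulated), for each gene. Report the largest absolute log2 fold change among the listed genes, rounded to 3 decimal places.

4.145

log2(197081/30731) = 2.681  (MAPK6)
log2(125.2/621.2) = -2.311  (SERP11)
log2(18374/4147) = 2.148  (DUSP8)
log2(4640/351.9) = 3.721  (GATA6)
log2(2652/638.6) = 2.054  (BAX2)
log2(14729/3202) = 2.202  (PAX9)
log2(46976/2656) = 4.145  (PAX4)
log2(16.01/247.5) = -3.950  (CCN2)
The largest magnitude belongs to PAX4.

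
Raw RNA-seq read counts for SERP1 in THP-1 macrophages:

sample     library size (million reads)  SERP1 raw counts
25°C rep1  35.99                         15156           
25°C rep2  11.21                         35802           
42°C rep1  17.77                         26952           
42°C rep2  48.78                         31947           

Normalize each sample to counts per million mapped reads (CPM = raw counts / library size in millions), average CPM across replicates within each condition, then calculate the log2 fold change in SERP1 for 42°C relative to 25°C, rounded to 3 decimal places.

-0.735

CPM(25°C rep1) = 15156 / 35.99 = 421.1170
CPM(25°C rep2) = 35802 / 11.21 = 3193.7556
CPM(42°C rep1) = 26952 / 17.77 = 1516.7136
CPM(42°C rep2) = 31947 / 48.78 = 654.9200
mean CPM(25°C) = 1807.4363; mean CPM(42°C) = 1085.8168
Fold change = 1085.8168 / 1807.4363 = 0.60075
log2(0.60075) = -0.7352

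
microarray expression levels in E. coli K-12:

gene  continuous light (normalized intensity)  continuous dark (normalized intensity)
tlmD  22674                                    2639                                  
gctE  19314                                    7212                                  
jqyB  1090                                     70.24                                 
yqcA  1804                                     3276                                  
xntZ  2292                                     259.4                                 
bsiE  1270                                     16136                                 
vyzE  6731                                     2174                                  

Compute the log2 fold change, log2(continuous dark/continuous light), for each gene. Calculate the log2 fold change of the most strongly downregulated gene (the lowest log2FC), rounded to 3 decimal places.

-3.956

log2(2639/22674) = -3.103  (tlmD)
log2(7212/19314) = -1.421  (gctE)
log2(70.24/1090) = -3.956  (jqyB)
log2(3276/1804) = 0.861  (yqcA)
log2(259.4/2292) = -3.143  (xntZ)
log2(16136/1270) = 3.667  (bsiE)
log2(2174/6731) = -1.630  (vyzE)
jqyB is most strongly downregulated.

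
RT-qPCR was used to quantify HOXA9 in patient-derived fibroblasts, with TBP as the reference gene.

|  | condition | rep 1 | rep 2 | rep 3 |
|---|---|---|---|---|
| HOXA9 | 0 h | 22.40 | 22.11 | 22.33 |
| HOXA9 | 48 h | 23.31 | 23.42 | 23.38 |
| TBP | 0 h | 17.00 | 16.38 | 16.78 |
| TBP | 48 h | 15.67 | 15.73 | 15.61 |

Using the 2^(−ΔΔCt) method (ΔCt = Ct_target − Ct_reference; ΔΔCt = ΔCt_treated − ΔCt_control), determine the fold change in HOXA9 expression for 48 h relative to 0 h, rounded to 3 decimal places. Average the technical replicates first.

0.227

Mean Ct: HOXA9 0 h 22.280; HOXA9 48 h 23.370; TBP 0 h 16.720; TBP 48 h 15.670
ΔCt(0 h) = 22.280 − 16.720 = 5.560
ΔCt(48 h) = 23.370 − 15.670 = 7.700
ΔΔCt = 7.700 − 5.560 = 2.140
Fold change = 2^(−2.140) = 0.2269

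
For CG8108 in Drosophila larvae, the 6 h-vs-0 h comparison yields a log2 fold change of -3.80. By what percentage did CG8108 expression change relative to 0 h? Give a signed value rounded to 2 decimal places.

Fold change = 2^(-3.80) = 0.0718
Percent change = (FC − 1) × 100% = (0.0718 − 1) × 100 = -92.82%

-92.82%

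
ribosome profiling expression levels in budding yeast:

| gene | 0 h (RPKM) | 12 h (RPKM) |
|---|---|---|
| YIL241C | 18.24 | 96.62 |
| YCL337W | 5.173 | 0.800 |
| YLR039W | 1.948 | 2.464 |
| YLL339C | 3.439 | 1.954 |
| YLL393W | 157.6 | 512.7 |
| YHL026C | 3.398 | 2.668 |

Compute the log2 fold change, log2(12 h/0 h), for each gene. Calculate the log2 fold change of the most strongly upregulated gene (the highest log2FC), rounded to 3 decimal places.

log2(96.62/18.24) = 2.405  (YIL241C)
log2(0.800/5.173) = -2.693  (YCL337W)
log2(2.464/1.948) = 0.339  (YLR039W)
log2(1.954/3.439) = -0.816  (YLL339C)
log2(512.7/157.6) = 1.702  (YLL393W)
log2(2.668/3.398) = -0.349  (YHL026C)
YIL241C is most strongly upregulated.

2.405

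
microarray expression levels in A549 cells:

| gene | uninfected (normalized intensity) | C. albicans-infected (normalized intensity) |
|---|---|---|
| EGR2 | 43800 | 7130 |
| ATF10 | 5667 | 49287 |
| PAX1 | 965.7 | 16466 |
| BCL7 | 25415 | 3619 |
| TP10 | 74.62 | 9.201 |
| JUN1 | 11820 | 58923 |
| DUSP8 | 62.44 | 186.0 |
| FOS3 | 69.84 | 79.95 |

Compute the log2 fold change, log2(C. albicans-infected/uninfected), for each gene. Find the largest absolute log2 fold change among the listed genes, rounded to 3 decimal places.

log2(7130/43800) = -2.619  (EGR2)
log2(49287/5667) = 3.121  (ATF10)
log2(16466/965.7) = 4.092  (PAX1)
log2(3619/25415) = -2.812  (BCL7)
log2(9.201/74.62) = -3.020  (TP10)
log2(58923/11820) = 2.318  (JUN1)
log2(186.0/62.44) = 1.575  (DUSP8)
log2(79.95/69.84) = 0.195  (FOS3)
The largest magnitude belongs to PAX1.

4.092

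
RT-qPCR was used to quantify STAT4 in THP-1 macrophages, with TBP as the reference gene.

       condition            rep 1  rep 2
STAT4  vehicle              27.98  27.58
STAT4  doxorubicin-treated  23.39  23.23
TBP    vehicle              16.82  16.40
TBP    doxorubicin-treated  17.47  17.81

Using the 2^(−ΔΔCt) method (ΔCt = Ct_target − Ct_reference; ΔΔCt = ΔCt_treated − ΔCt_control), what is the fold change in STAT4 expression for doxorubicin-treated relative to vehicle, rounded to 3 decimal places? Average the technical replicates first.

Mean Ct: STAT4 vehicle 27.780; STAT4 doxorubicin-treated 23.310; TBP vehicle 16.610; TBP doxorubicin-treated 17.640
ΔCt(vehicle) = 27.780 − 16.610 = 11.170
ΔCt(doxorubicin-treated) = 23.310 − 17.640 = 5.670
ΔΔCt = 5.670 − 11.170 = -5.500
Fold change = 2^(−(-5.500)) = 2^5.500 = 45.2548

45.255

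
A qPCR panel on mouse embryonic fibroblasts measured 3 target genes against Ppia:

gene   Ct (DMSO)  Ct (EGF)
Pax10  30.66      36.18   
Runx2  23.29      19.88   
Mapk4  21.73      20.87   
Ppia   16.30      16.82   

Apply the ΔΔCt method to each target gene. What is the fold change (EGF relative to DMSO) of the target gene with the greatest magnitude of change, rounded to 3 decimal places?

Pax10: ΔΔCt = (36.18−16.82) − (30.66−16.30) = 19.36 − 14.36 = 5.00; fold change = 2^-5.00 = 0.031
Runx2: ΔΔCt = (19.88−16.82) − (23.29−16.30) = 3.06 − 6.99 = -3.93; fold change = 2^3.93 = 15.242
Mapk4: ΔΔCt = (20.87−16.82) − (21.73−16.30) = 4.05 − 5.43 = -1.38; fold change = 2^1.38 = 2.603
Pax10 has the largest |ΔΔCt| = 5.00.

0.031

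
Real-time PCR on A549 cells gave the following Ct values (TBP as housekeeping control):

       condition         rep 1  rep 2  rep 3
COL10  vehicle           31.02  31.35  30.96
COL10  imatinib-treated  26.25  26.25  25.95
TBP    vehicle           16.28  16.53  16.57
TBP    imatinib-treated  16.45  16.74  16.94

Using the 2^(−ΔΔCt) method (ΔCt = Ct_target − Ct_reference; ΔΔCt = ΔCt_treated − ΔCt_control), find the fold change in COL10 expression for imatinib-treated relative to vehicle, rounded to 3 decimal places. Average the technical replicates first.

37.014

Mean Ct: COL10 vehicle 31.110; COL10 imatinib-treated 26.150; TBP vehicle 16.460; TBP imatinib-treated 16.710
ΔCt(vehicle) = 31.110 − 16.460 = 14.650
ΔCt(imatinib-treated) = 26.150 − 16.710 = 9.440
ΔΔCt = 9.440 − 14.650 = -5.210
Fold change = 2^(−(-5.210)) = 2^5.210 = 37.0140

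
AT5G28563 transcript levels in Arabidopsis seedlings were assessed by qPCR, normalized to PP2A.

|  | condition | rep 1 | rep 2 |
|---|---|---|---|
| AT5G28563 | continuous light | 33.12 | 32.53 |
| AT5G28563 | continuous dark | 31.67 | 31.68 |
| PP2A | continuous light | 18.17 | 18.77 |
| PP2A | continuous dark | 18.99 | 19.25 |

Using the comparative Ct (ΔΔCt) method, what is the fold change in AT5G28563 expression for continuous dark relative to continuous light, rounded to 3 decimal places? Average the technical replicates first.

Mean Ct: AT5G28563 continuous light 32.825; AT5G28563 continuous dark 31.675; PP2A continuous light 18.470; PP2A continuous dark 19.120
ΔCt(continuous light) = 32.825 − 18.470 = 14.355
ΔCt(continuous dark) = 31.675 − 19.120 = 12.555
ΔΔCt = 12.555 − 14.355 = -1.800
Fold change = 2^(−(-1.800)) = 2^1.800 = 3.4822

3.482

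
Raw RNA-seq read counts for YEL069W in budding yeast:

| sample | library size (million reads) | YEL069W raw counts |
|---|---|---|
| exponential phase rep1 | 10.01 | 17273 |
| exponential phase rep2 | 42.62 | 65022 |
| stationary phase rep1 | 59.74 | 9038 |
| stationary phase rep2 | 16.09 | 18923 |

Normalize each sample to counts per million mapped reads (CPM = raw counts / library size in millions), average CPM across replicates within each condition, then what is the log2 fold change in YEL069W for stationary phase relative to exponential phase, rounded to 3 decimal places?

-1.292

CPM(exponential phase rep1) = 17273 / 10.01 = 1725.5744
CPM(exponential phase rep2) = 65022 / 42.62 = 1525.6218
CPM(stationary phase rep1) = 9038 / 59.74 = 151.2889
CPM(stationary phase rep2) = 18923 / 16.09 = 1176.0721
mean CPM(exponential phase) = 1625.5981; mean CPM(stationary phase) = 663.6805
Fold change = 663.6805 / 1625.5981 = 0.40827
log2(0.40827) = -1.2924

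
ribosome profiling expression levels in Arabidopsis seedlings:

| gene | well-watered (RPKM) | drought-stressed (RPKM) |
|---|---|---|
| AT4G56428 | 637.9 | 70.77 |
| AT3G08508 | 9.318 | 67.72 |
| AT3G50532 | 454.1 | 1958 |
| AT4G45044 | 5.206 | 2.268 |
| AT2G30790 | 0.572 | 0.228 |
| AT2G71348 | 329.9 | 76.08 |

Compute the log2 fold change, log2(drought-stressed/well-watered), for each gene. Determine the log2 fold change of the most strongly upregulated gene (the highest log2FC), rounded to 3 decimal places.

log2(70.77/637.9) = -3.172  (AT4G56428)
log2(67.72/9.318) = 2.861  (AT3G08508)
log2(1958/454.1) = 2.108  (AT3G50532)
log2(2.268/5.206) = -1.199  (AT4G45044)
log2(0.228/0.572) = -1.327  (AT2G30790)
log2(76.08/329.9) = -2.116  (AT2G71348)
AT3G08508 is most strongly upregulated.

2.861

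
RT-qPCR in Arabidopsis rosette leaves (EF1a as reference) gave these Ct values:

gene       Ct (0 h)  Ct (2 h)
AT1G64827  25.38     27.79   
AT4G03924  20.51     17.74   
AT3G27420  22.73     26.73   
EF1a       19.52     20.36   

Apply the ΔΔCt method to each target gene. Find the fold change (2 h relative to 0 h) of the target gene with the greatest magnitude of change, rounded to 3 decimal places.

12.210

AT1G64827: ΔΔCt = (27.79−20.36) − (25.38−19.52) = 7.43 − 5.86 = 1.57; fold change = 2^-1.57 = 0.337
AT4G03924: ΔΔCt = (17.74−20.36) − (20.51−19.52) = -2.62 − 0.99 = -3.61; fold change = 2^3.61 = 12.210
AT3G27420: ΔΔCt = (26.73−20.36) − (22.73−19.52) = 6.37 − 3.21 = 3.16; fold change = 2^-3.16 = 0.112
AT4G03924 has the largest |ΔΔCt| = 3.61.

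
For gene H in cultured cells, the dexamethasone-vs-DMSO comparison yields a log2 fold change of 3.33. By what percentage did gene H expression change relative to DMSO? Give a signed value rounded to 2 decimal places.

Fold change = 2^(3.33) = 10.0561
Percent change = (FC − 1) × 100% = (10.0561 − 1) × 100 = 905.61%

905.61%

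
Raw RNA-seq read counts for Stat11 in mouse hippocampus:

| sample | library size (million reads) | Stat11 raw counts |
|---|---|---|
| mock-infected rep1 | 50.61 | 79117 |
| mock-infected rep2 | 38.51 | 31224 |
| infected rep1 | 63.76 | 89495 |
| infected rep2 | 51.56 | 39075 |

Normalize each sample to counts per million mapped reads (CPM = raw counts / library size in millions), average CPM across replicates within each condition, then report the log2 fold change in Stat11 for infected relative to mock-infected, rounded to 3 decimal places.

-0.135

CPM(mock-infected rep1) = 79117 / 50.61 = 1563.2681
CPM(mock-infected rep2) = 31224 / 38.51 = 810.8024
CPM(infected rep1) = 89495 / 63.76 = 1403.6230
CPM(infected rep2) = 39075 / 51.56 = 757.8549
mean CPM(mock-infected) = 1187.0353; mean CPM(infected) = 1080.7389
Fold change = 1080.7389 / 1187.0353 = 0.91045
log2(0.91045) = -0.1353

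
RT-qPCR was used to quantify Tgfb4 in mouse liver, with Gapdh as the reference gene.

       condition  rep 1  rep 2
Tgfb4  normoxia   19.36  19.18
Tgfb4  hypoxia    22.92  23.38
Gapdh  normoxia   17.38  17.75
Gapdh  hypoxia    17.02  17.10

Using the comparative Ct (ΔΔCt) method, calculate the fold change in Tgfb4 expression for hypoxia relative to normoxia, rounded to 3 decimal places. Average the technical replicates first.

Mean Ct: Tgfb4 normoxia 19.270; Tgfb4 hypoxia 23.150; Gapdh normoxia 17.565; Gapdh hypoxia 17.060
ΔCt(normoxia) = 19.270 − 17.565 = 1.705
ΔCt(hypoxia) = 23.150 − 17.060 = 6.090
ΔΔCt = 6.090 − 1.705 = 4.385
Fold change = 2^(−4.385) = 0.0479

0.048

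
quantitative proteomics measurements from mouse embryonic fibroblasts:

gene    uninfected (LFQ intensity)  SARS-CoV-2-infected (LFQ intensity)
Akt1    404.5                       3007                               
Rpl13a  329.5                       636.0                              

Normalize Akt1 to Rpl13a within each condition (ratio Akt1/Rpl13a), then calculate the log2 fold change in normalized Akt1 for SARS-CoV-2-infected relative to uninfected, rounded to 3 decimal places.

Akt1/Rpl13a (uninfected) = 404.5 / 329.5 = 1.2276
Akt1/Rpl13a (SARS-CoV-2-infected) = 3007 / 636.0 = 4.728
Fold change = 4.728 / 1.2276 = 3.8514
log2(3.8514) = 1.9454

1.945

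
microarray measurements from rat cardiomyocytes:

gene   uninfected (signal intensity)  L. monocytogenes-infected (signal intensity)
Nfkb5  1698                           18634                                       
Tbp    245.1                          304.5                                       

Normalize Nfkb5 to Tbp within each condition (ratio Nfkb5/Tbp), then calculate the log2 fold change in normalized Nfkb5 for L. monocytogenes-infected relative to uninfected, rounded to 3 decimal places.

Nfkb5/Tbp (uninfected) = 1698 / 245.1 = 6.9278
Nfkb5/Tbp (L. monocytogenes-infected) = 18634 / 304.5 = 61.195
Fold change = 61.195 / 6.9278 = 8.8333
log2(8.8333) = 3.1430

3.143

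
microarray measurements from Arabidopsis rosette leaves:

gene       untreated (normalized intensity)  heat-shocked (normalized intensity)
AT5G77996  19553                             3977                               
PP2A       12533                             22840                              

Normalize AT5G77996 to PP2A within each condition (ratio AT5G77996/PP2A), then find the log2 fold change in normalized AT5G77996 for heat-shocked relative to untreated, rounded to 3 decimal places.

-3.163

AT5G77996/PP2A (untreated) = 19553 / 12533 = 1.5601
AT5G77996/PP2A (heat-shocked) = 3977 / 22840 = 0.17412
Fold change = 0.17412 / 1.5601 = 0.1116
log2(0.1116) = -3.1635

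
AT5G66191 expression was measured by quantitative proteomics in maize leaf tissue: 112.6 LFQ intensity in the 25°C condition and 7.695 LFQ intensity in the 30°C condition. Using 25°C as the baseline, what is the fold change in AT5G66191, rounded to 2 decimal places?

Fold change = 7.695 / 112.6 = 0.068
AT5G66191 is downregulated.

0.07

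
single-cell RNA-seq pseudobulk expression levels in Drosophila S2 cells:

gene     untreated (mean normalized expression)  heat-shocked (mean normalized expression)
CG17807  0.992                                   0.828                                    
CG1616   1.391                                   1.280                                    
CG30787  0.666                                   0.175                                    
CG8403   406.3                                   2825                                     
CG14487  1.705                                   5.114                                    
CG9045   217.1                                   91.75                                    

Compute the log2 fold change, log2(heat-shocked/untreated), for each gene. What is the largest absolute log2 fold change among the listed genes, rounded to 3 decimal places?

log2(0.828/0.992) = -0.261  (CG17807)
log2(1.280/1.391) = -0.120  (CG1616)
log2(0.175/0.666) = -1.928  (CG30787)
log2(2825/406.3) = 2.798  (CG8403)
log2(5.114/1.705) = 1.585  (CG14487)
log2(91.75/217.1) = -1.243  (CG9045)
The largest magnitude belongs to CG8403.

2.798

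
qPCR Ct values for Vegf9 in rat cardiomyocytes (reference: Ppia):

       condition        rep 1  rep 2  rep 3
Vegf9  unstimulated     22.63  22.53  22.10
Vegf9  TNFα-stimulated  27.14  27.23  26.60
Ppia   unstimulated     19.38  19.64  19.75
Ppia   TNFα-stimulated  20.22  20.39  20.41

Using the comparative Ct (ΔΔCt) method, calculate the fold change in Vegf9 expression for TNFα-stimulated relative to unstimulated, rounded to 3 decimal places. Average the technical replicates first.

0.071

Mean Ct: Vegf9 unstimulated 22.420; Vegf9 TNFα-stimulated 26.990; Ppia unstimulated 19.590; Ppia TNFα-stimulated 20.340
ΔCt(unstimulated) = 22.420 − 19.590 = 2.830
ΔCt(TNFα-stimulated) = 26.990 − 20.340 = 6.650
ΔΔCt = 6.650 − 2.830 = 3.820
Fold change = 2^(−3.820) = 0.0708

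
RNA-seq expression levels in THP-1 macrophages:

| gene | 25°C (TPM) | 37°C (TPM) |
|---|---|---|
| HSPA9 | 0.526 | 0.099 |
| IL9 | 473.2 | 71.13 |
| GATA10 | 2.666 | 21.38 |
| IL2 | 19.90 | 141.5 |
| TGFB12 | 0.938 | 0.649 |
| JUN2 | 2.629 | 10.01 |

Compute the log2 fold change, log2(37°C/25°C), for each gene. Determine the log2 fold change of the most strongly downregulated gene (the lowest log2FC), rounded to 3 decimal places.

log2(0.099/0.526) = -2.410  (HSPA9)
log2(71.13/473.2) = -2.734  (IL9)
log2(21.38/2.666) = 3.004  (GATA10)
log2(141.5/19.90) = 2.830  (IL2)
log2(0.649/0.938) = -0.531  (TGFB12)
log2(10.01/2.629) = 1.929  (JUN2)
IL9 is most strongly downregulated.

-2.734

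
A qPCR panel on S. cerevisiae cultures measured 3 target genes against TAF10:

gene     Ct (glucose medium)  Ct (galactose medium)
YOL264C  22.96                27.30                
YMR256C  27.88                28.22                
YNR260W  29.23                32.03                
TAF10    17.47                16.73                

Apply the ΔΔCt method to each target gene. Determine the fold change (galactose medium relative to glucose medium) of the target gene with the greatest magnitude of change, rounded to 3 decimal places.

YOL264C: ΔΔCt = (27.30−16.73) − (22.96−17.47) = 10.57 − 5.49 = 5.08; fold change = 2^-5.08 = 0.030
YMR256C: ΔΔCt = (28.22−16.73) − (27.88−17.47) = 11.49 − 10.41 = 1.08; fold change = 2^-1.08 = 0.473
YNR260W: ΔΔCt = (32.03−16.73) − (29.23−17.47) = 15.30 − 11.76 = 3.54; fold change = 2^-3.54 = 0.086
YOL264C has the largest |ΔΔCt| = 5.08.

0.030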